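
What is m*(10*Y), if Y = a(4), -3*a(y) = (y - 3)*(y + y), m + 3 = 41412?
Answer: -1104240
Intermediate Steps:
m = 41409 (m = -3 + 41412 = 41409)
a(y) = -2*y*(-3 + y)/3 (a(y) = -(y - 3)*(y + y)/3 = -(-3 + y)*2*y/3 = -2*y*(-3 + y)/3)
Y = -8/3 (Y = (⅔)*4*(3 - 1*4) = (⅔)*4*(3 - 4) = (⅔)*4*(-1) = -8/3 ≈ -2.6667)
m*(10*Y) = 41409*(10*(-8/3)) = 41409*(-80/3) = -1104240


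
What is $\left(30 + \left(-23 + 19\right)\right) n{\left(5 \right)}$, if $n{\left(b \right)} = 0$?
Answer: $0$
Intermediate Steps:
$\left(30 + \left(-23 + 19\right)\right) n{\left(5 \right)} = \left(30 + \left(-23 + 19\right)\right) 0 = \left(30 - 4\right) 0 = 26 \cdot 0 = 0$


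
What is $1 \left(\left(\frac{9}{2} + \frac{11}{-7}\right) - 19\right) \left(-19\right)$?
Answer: $\frac{4275}{14} \approx 305.36$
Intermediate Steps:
$1 \left(\left(\frac{9}{2} + \frac{11}{-7}\right) - 19\right) \left(-19\right) = 1 \left(\left(9 \cdot \frac{1}{2} + 11 \left(- \frac{1}{7}\right)\right) - 19\right) \left(-19\right) = 1 \left(\left(\frac{9}{2} - \frac{11}{7}\right) - 19\right) \left(-19\right) = 1 \left(\frac{41}{14} - 19\right) \left(-19\right) = 1 \left(- \frac{225}{14}\right) \left(-19\right) = \left(- \frac{225}{14}\right) \left(-19\right) = \frac{4275}{14}$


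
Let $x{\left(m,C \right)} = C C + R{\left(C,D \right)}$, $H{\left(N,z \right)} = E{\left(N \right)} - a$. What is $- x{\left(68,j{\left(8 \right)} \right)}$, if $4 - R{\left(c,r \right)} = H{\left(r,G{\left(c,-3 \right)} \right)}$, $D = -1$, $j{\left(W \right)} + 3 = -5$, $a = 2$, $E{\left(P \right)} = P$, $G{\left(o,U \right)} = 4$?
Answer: $-71$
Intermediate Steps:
$j{\left(W \right)} = -8$ ($j{\left(W \right)} = -3 - 5 = -8$)
$H{\left(N,z \right)} = -2 + N$ ($H{\left(N,z \right)} = N - 2 = -2 + N$)
$R{\left(c,r \right)} = 6 - r$ ($R{\left(c,r \right)} = 4 - \left(-2 + r\right) = 6 - r$)
$x{\left(m,C \right)} = 7 + C^{2}$ ($x{\left(m,C \right)} = C C + \left(6 - -1\right) = C^{2} + \left(6 + 1\right) = C^{2} + 7 = 7 + C^{2}$)
$- x{\left(68,j{\left(8 \right)} \right)} = - (7 + \left(-8\right)^{2}) = - (7 + 64) = \left(-1\right) 71 = -71$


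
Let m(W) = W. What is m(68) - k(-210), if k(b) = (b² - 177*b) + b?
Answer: -80992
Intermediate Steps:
k(b) = b² - 176*b
m(68) - k(-210) = 68 - (-210)*(-176 - 210) = 68 - (-210)*(-386) = 68 - 1*81060 = 68 - 81060 = -80992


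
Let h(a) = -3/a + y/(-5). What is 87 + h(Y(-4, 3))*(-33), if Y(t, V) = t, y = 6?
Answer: 2037/20 ≈ 101.85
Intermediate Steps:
h(a) = -6/5 - 3/a (h(a) = -3/a + 6/(-5) = -3/a + 6*(-⅕) = -3/a - 6/5 = -6/5 - 3/a)
87 + h(Y(-4, 3))*(-33) = 87 + (-6/5 - 3/(-4))*(-33) = 87 + (-6/5 - 3*(-¼))*(-33) = 87 + (-6/5 + ¾)*(-33) = 87 - 9/20*(-33) = 87 + 297/20 = 2037/20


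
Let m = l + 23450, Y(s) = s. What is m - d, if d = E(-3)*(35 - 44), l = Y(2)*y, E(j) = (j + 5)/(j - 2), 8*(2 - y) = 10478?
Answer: 208309/10 ≈ 20831.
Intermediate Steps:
y = -5231/4 (y = 2 - ⅛*10478 = 2 - 5239/4 = -5231/4 ≈ -1307.8)
E(j) = (5 + j)/(-2 + j)
l = -5231/2 (l = 2*(-5231/4) = -5231/2 ≈ -2615.5)
d = 18/5 (d = ((5 - 3)/(-2 - 3))*(35 - 44) = (2/(-5))*(-9) = -⅕*2*(-9) = -⅖*(-9) = 18/5 ≈ 3.6000)
m = 41669/2 (m = -5231/2 + 23450 = 41669/2 ≈ 20835.)
m - d = 41669/2 - 1*18/5 = 41669/2 - 18/5 = 208309/10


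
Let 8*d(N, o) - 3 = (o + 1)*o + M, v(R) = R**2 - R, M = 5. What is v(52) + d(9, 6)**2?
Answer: 43057/16 ≈ 2691.1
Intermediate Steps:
d(N, o) = 1 + o*(1 + o)/8 (d(N, o) = 3/8 + ((o + 1)*o + 5)/8 = 3/8 + ((1 + o)*o + 5)/8 = 3/8 + (o*(1 + o) + 5)/8 = 3/8 + (5 + o*(1 + o))/8 = 3/8 + (5/8 + o*(1 + o)/8) = 1 + o*(1 + o)/8)
v(52) + d(9, 6)**2 = 52*(-1 + 52) + (1 + (1/8)*6 + (1/8)*6**2)**2 = 52*51 + (1 + 3/4 + (1/8)*36)**2 = 2652 + (1 + 3/4 + 9/2)**2 = 2652 + (25/4)**2 = 2652 + 625/16 = 43057/16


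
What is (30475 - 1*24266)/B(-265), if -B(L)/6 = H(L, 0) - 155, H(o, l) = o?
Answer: 887/360 ≈ 2.4639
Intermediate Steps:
B(L) = 930 - 6*L (B(L) = -6*(L - 155) = -6*(-155 + L) = 930 - 6*L)
(30475 - 1*24266)/B(-265) = (30475 - 1*24266)/(930 - 6*(-265)) = (30475 - 24266)/(930 + 1590) = 6209/2520 = 6209*(1/2520) = 887/360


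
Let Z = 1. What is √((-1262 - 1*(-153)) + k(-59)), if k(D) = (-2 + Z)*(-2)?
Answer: 3*I*√123 ≈ 33.272*I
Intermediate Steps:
k(D) = 2 (k(D) = (-2 + 1)*(-2) = -1*(-2) = 2)
√((-1262 - 1*(-153)) + k(-59)) = √((-1262 - 1*(-153)) + 2) = √((-1262 + 153) + 2) = √(-1109 + 2) = √(-1107) = 3*I*√123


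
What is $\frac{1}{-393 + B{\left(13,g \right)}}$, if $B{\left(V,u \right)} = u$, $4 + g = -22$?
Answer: $- \frac{1}{419} \approx -0.0023866$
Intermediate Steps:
$g = -26$ ($g = -4 - 22 = -26$)
$\frac{1}{-393 + B{\left(13,g \right)}} = \frac{1}{-393 - 26} = \frac{1}{-419} = - \frac{1}{419}$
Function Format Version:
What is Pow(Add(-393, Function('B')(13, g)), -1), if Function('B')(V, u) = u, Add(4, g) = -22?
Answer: Rational(-1, 419) ≈ -0.0023866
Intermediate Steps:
g = -26 (g = Add(-4, -22) = -26)
Pow(Add(-393, Function('B')(13, g)), -1) = Pow(Add(-393, -26), -1) = Pow(-419, -1) = Rational(-1, 419)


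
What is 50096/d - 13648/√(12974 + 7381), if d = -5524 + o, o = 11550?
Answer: 25048/3013 - 13648*√20355/20355 ≈ -87.347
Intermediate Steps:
d = 6026 (d = -5524 + 11550 = 6026)
50096/d - 13648/√(12974 + 7381) = 50096/6026 - 13648/√(12974 + 7381) = 50096*(1/6026) - 13648*√20355/20355 = 25048/3013 - 13648*√20355/20355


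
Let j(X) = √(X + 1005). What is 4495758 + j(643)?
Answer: 4495758 + 4*√103 ≈ 4.4958e+6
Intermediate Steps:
j(X) = √(1005 + X)
4495758 + j(643) = 4495758 + √(1005 + 643) = 4495758 + √1648 = 4495758 + 4*√103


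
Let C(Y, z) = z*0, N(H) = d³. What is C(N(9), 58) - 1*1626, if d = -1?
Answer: -1626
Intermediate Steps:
N(H) = -1 (N(H) = (-1)³ = -1)
C(Y, z) = 0
C(N(9), 58) - 1*1626 = 0 - 1*1626 = 0 - 1626 = -1626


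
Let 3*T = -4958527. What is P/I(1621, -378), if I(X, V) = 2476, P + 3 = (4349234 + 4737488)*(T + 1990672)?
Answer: 9209292793049/7428 ≈ 1.2398e+9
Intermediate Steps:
T = -4958527/3 (T = (⅓)*(-4958527) = -4958527/3 ≈ -1.6528e+6)
P = 9209292793049/3 (P = -3 + (4349234 + 4737488)*(-4958527/3 + 1990672) = -3 + 9086722*(1013489/3) = -3 + 9209292793058/3 = 9209292793049/3 ≈ 3.0698e+12)
P/I(1621, -378) = (9209292793049/3)/2476 = (9209292793049/3)*(1/2476) = 9209292793049/7428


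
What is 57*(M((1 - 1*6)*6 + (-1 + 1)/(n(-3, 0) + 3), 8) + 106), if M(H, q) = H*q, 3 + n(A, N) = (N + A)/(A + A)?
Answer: -7638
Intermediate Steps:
n(A, N) = -3 + (A + N)/(2*A) (n(A, N) = -3 + (N + A)/(A + A) = -3 + (A + N)/((2*A)) = -3 + (A + N)*(1/(2*A)) = -3 + (A + N)/(2*A))
57*(M((1 - 1*6)*6 + (-1 + 1)/(n(-3, 0) + 3), 8) + 106) = 57*(((1 - 1*6)*6 + (-1 + 1)/((½)*(0 - 5*(-3))/(-3) + 3))*8 + 106) = 57*(((1 - 6)*6 + 0/((½)*(-⅓)*(0 + 15) + 3))*8 + 106) = 57*((-5*6 + 0/((½)*(-⅓)*15 + 3))*8 + 106) = 57*((-30 + 0/(-5/2 + 3))*8 + 106) = 57*((-30 + 0/(½))*8 + 106) = 57*((-30 + 0*2)*8 + 106) = 57*((-30 + 0)*8 + 106) = 57*(-30*8 + 106) = 57*(-240 + 106) = 57*(-134) = -7638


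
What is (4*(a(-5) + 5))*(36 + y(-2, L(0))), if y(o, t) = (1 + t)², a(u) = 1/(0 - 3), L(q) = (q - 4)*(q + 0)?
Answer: 2072/3 ≈ 690.67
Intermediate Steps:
L(q) = q*(-4 + q) (L(q) = (-4 + q)*q = q*(-4 + q))
a(u) = -⅓ (a(u) = 1/(-3) = -⅓)
(4*(a(-5) + 5))*(36 + y(-2, L(0))) = (4*(-⅓ + 5))*(36 + (1 + 0*(-4 + 0))²) = (4*(14/3))*(36 + (1 + 0*(-4))²) = 56*(36 + (1 + 0)²)/3 = 56*(36 + 1²)/3 = 56*(36 + 1)/3 = (56/3)*37 = 2072/3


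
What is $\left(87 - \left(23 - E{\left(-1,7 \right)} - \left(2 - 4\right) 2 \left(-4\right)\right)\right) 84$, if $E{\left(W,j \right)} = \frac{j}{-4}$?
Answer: $6573$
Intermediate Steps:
$E{\left(W,j \right)} = - \frac{j}{4}$ ($E{\left(W,j \right)} = j \left(- \frac{1}{4}\right) = - \frac{j}{4}$)
$\left(87 - \left(23 - E{\left(-1,7 \right)} - \left(2 - 4\right) 2 \left(-4\right)\right)\right) 84 = \left(87 - \left(\frac{99}{4} - \left(2 - 4\right) 2 \left(-4\right)\right)\right) 84 = \left(87 - \left(\frac{99}{4} - \left(-2\right) 2 \left(-4\right)\right)\right) 84 = \left(87 - \frac{35}{4}\right) 84 = \frac{313}{4} \cdot 84 = 6573$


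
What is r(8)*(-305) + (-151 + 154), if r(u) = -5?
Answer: 1528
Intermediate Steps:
r(8)*(-305) + (-151 + 154) = -5*(-305) + (-151 + 154) = 1525 + 3 = 1528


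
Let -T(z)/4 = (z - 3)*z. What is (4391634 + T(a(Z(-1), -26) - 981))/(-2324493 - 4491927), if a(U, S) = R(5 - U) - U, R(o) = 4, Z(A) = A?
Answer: -284809/3408210 ≈ -0.083566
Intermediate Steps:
a(U, S) = 4 - U
T(z) = -4*z*(-3 + z) (T(z) = -4*(z - 3)*z = -4*(-3 + z)*z = -4*z*(-3 + z))
(4391634 + T(a(Z(-1), -26) - 981))/(-2324493 - 4491927) = (4391634 + 4*((4 - 1*(-1)) - 981)*(3 - ((4 - 1*(-1)) - 981)))/(-2324493 - 4491927) = (4391634 + 4*((4 + 1) - 981)*(3 - ((4 + 1) - 981)))/(-6816420) = (4391634 + 4*(5 - 981)*(3 - (5 - 981)))*(-1/6816420) = (4391634 + 4*(-976)*(3 - 1*(-976)))*(-1/6816420) = (4391634 + 4*(-976)*(3 + 976))*(-1/6816420) = (4391634 + 4*(-976)*979)*(-1/6816420) = (4391634 - 3822016)*(-1/6816420) = 569618*(-1/6816420) = -284809/3408210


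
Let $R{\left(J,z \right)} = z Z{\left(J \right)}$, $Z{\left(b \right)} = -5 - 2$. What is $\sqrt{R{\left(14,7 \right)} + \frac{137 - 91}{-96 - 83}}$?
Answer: $\frac{i \sqrt{1578243}}{179} \approx 7.0183 i$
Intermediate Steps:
$Z{\left(b \right)} = -7$
$R{\left(J,z \right)} = - 7 z$ ($R{\left(J,z \right)} = z \left(-7\right) = - 7 z$)
$\sqrt{R{\left(14,7 \right)} + \frac{137 - 91}{-96 - 83}} = \sqrt{\left(-7\right) 7 + \frac{137 - 91}{-96 - 83}} = \sqrt{-49 + \frac{46}{-179}} = \sqrt{-49 + 46 \left(- \frac{1}{179}\right)} = \sqrt{-49 - \frac{46}{179}} = \sqrt{- \frac{8817}{179}} = \frac{i \sqrt{1578243}}{179}$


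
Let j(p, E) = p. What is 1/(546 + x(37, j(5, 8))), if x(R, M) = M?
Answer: 1/551 ≈ 0.0018149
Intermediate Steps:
1/(546 + x(37, j(5, 8))) = 1/(546 + 5) = 1/551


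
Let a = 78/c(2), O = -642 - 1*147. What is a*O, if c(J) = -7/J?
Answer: 123084/7 ≈ 17583.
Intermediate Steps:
O = -789 (O = -642 - 147 = -789)
a = -156/7 (a = 78/((-7/2)) = 78/((-7*½)) = 78/(-7/2) = 78*(-2/7) = -156/7 ≈ -22.286)
a*O = -156/7*(-789) = 123084/7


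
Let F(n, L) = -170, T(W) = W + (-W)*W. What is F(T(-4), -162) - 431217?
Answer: -431387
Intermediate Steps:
T(W) = W - W²
F(T(-4), -162) - 431217 = -170 - 431217 = -431387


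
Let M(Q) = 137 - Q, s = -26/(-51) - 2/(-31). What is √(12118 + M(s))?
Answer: √30630684507/1581 ≈ 110.70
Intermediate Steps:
s = 908/1581 (s = -26*(-1/51) - 2*(-1/31) = 26/51 + 2/31 = 908/1581 ≈ 0.57432)
√(12118 + M(s)) = √(12118 + (137 - 1*908/1581)) = √(12118 + (137 - 908/1581)) = √(12118 + 215689/1581) = √(19374247/1581) = √30630684507/1581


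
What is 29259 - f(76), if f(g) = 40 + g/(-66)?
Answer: 964265/33 ≈ 29220.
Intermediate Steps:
f(g) = 40 - g/66 (f(g) = 40 + g*(-1/66) = 40 - g/66)
29259 - f(76) = 29259 - (40 - 1/66*76) = 29259 - (40 - 38/33) = 29259 - 1*1282/33 = 29259 - 1282/33 = 964265/33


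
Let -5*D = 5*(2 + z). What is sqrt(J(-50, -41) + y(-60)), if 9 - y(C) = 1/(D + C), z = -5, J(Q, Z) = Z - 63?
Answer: I*sqrt(308598)/57 ≈ 9.7459*I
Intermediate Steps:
J(Q, Z) = -63 + Z
D = 3 (D = -(2 - 5) = -(-3) = -1/5*(-15) = 3)
y(C) = 9 - 1/(3 + C)
sqrt(J(-50, -41) + y(-60)) = sqrt((-63 - 41) + (26 + 9*(-60))/(3 - 60)) = sqrt(-104 + (26 - 540)/(-57)) = sqrt(-104 - 1/57*(-514)) = sqrt(-104 + 514/57) = sqrt(-5414/57) = I*sqrt(308598)/57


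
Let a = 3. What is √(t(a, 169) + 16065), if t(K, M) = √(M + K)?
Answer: √(16065 + 2*√43) ≈ 126.80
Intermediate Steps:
t(K, M) = √(K + M)
√(t(a, 169) + 16065) = √(√(3 + 169) + 16065) = √(√172 + 16065) = √(2*√43 + 16065) = √(16065 + 2*√43)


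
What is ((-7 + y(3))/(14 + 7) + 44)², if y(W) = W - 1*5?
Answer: 93025/49 ≈ 1898.5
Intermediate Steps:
y(W) = -5 + W (y(W) = W - 5 = -5 + W)
((-7 + y(3))/(14 + 7) + 44)² = ((-7 + (-5 + 3))/(14 + 7) + 44)² = ((-7 - 2)/21 + 44)² = (-9*1/21 + 44)² = (-3/7 + 44)² = (305/7)² = 93025/49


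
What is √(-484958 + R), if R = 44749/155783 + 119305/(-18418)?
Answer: I*√3992406324886545127734190/2869211294 ≈ 696.39*I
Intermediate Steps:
R = -17761503733/2869211294 (R = 44749*(1/155783) + 119305*(-1/18418) = 44749/155783 - 119305/18418 = -17761503733/2869211294 ≈ -6.1904)
√(-484958 + R) = √(-484958 - 17761503733/2869211294) = √(-1391464732219385/2869211294) = I*√3992406324886545127734190/2869211294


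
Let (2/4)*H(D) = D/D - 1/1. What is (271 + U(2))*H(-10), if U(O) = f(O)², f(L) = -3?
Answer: 0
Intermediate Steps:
H(D) = 0 (H(D) = 2*(D/D - 1/1) = 2*(1 - 1*1) = 2*(1 - 1) = 2*0 = 0)
U(O) = 9 (U(O) = (-3)² = 9)
(271 + U(2))*H(-10) = (271 + 9)*0 = 280*0 = 0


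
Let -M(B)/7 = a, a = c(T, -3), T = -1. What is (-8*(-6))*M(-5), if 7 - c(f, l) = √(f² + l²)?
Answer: -2352 + 336*√10 ≈ -1289.5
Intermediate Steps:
c(f, l) = 7 - √(f² + l²)
a = 7 - √10 (a = 7 - √((-1)² + (-3)²) = 7 - √(1 + 9) = 7 - √10 ≈ 3.8377)
M(B) = -49 + 7*√10 (M(B) = -7*(7 - √10) = -49 + 7*√10)
(-8*(-6))*M(-5) = (-8*(-6))*(-49 + 7*√10) = 48*(-49 + 7*√10) = -2352 + 336*√10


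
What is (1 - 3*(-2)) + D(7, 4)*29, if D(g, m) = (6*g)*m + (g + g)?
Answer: 5285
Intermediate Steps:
D(g, m) = 2*g + 6*g*m (D(g, m) = 6*g*m + 2*g = 2*g + 6*g*m)
(1 - 3*(-2)) + D(7, 4)*29 = (1 - 3*(-2)) + (2*7*(1 + 3*4))*29 = (1 + 6) + (2*7*(1 + 12))*29 = 7 + (2*7*13)*29 = 7 + 182*29 = 7 + 5278 = 5285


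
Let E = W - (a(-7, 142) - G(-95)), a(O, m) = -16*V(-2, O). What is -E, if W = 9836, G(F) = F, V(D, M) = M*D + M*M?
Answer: -10749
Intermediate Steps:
V(D, M) = M**2 + D*M (V(D, M) = D*M + M**2 = M**2 + D*M)
a(O, m) = -16*O*(-2 + O)
E = 10749 (E = 9836 - (16*(-7)*(2 - 1*(-7)) - 1*(-95)) = 9836 - (16*(-7)*(2 + 7) + 95) = 9836 - (16*(-7)*9 + 95) = 9836 - (-1008 + 95) = 9836 - 1*(-913) = 9836 + 913 = 10749)
-E = -1*10749 = -10749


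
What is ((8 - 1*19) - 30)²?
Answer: 1681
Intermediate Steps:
((8 - 1*19) - 30)² = ((8 - 19) - 30)² = (-11 - 30)² = (-41)² = 1681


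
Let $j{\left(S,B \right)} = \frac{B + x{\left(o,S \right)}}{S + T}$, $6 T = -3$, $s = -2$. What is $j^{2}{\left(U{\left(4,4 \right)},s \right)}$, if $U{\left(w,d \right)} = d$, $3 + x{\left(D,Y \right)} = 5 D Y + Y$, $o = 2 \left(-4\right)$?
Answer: $2116$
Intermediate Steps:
$T = - \frac{1}{2}$ ($T = \frac{1}{6} \left(-3\right) = - \frac{1}{2} \approx -0.5$)
$o = -8$
$x{\left(D,Y \right)} = -3 + Y + 5 D Y$ ($x{\left(D,Y \right)} = -3 + \left(5 D Y + Y\right) = -3 + \left(Y + 5 D Y\right) = -3 + Y + 5 D Y$)
$j{\left(S,B \right)} = \frac{-3 + B - 39 S}{- \frac{1}{2} + S}$ ($j{\left(S,B \right)} = \frac{B + \left(-3 + S + 5 \left(-8\right) S\right)}{S - \frac{1}{2}} = \frac{B - \left(3 + 39 S\right)}{- \frac{1}{2} + S} = \frac{-3 + B - 39 S}{- \frac{1}{2} + S}$)
$j^{2}{\left(U{\left(4,4 \right)},s \right)} = \left(\frac{2 \left(-3 - 2 - 156\right)}{-1 + 2 \cdot 4}\right)^{2} = \left(\frac{2 \left(-3 - 2 - 156\right)}{-1 + 8}\right)^{2} = \left(2 \cdot \frac{1}{7} \left(-161\right)\right)^{2} = \left(-46\right)^{2} = 2116$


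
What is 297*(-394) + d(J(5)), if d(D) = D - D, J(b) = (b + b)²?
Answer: -117018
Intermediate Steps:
J(b) = 4*b² (J(b) = (2*b)² = 4*b²)
d(D) = 0
297*(-394) + d(J(5)) = 297*(-394) + 0 = -117018 + 0 = -117018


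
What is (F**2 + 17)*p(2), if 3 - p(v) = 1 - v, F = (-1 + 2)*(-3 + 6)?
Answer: 104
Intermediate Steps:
F = 3 (F = 1*3 = 3)
p(v) = 2 + v (p(v) = 3 - (1 - v) = 3 + (-1 + v) = 2 + v)
(F**2 + 17)*p(2) = (3**2 + 17)*(2 + 2) = (9 + 17)*4 = 26*4 = 104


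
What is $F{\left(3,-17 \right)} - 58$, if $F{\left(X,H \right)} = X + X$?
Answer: $-52$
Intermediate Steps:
$F{\left(X,H \right)} = 2 X$
$F{\left(3,-17 \right)} - 58 = 2 \cdot 3 - 58 = 6 - 58 = -52$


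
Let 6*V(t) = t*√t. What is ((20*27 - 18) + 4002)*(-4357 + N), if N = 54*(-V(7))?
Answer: -19711068 - 285012*√7 ≈ -2.0465e+7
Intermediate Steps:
V(t) = t^(3/2)/6 (V(t) = (t*√t)/6 = t^(3/2)/6)
N = -63*√7 (N = 54*(-7^(3/2)/6) = 54*(-7*√7/6) = -63*√7 ≈ -166.68)
((20*27 - 18) + 4002)*(-4357 + N) = ((20*27 - 18) + 4002)*(-4357 - 63*√7) = ((540 - 18) + 4002)*(-4357 - 63*√7) = (522 + 4002)*(-4357 - 63*√7) = 4524*(-4357 - 63*√7) = -19711068 - 285012*√7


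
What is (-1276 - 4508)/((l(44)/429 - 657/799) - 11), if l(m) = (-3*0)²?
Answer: 2310708/4723 ≈ 489.25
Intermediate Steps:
l(m) = 0 (l(m) = 0² = 0)
(-1276 - 4508)/((l(44)/429 - 657/799) - 11) = (-1276 - 4508)/((0/429 - 657/799) - 11) = -5784/((0*(1/429) - 657*1/799) - 11) = -5784/((0 - 657/799) - 11) = -5784/(-657/799 - 11) = -5784/(-9446/799) = -5784*(-799/9446) = 2310708/4723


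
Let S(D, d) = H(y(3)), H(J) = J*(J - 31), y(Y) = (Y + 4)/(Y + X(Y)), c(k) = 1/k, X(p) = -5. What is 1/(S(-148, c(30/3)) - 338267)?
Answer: -4/1352585 ≈ -2.9573e-6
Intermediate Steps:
y(Y) = (4 + Y)/(-5 + Y) (y(Y) = (Y + 4)/(Y - 5) = (4 + Y)/(-5 + Y))
H(J) = J*(-31 + J)
S(D, d) = 483/4 (S(D, d) = ((4 + 3)/(-5 + 3))*(-31 + (4 + 3)/(-5 + 3)) = (7/(-2))*(-31 + 7/(-2)) = (-½*7)*(-31 - ½*7) = -7*(-31 - 7/2)/2 = -7/2*(-69/2) = 483/4)
1/(S(-148, c(30/3)) - 338267) = 1/(483/4 - 338267) = 1/(-1352585/4) = -4/1352585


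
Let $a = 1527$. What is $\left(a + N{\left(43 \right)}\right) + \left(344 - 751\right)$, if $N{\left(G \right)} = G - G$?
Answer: $1120$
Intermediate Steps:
$N{\left(G \right)} = 0$
$\left(a + N{\left(43 \right)}\right) + \left(344 - 751\right) = \left(1527 + 0\right) + \left(344 - 751\right) = 1527 - 407 = 1120$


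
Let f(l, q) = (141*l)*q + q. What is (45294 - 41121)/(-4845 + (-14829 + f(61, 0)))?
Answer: -1391/6558 ≈ -0.21211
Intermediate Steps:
f(l, q) = q + 141*l*q (f(l, q) = 141*l*q + q = q + 141*l*q)
(45294 - 41121)/(-4845 + (-14829 + f(61, 0))) = (45294 - 41121)/(-4845 + (-14829 + 0*(1 + 141*61))) = 4173/(-4845 + (-14829 + 0*(1 + 8601))) = 4173/(-4845 + (-14829 + 0*8602)) = 4173/(-4845 + (-14829 + 0)) = 4173/(-4845 - 14829) = 4173/(-19674) = 4173*(-1/19674) = -1391/6558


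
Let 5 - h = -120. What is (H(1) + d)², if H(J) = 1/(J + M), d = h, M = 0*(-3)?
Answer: 15876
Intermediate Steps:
h = 125 (h = 5 - 1*(-120) = 5 + 120 = 125)
M = 0
d = 125
H(J) = 1/J (H(J) = 1/(J + 0) = 1/J)
(H(1) + d)² = (1/1 + 125)² = (1 + 125)² = 126² = 15876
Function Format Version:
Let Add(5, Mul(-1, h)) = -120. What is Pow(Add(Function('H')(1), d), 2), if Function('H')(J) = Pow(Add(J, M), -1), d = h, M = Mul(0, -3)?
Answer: 15876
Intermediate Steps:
h = 125 (h = Add(5, Mul(-1, -120)) = Add(5, 120) = 125)
M = 0
d = 125
Function('H')(J) = Pow(J, -1) (Function('H')(J) = Pow(Add(J, 0), -1) = Pow(J, -1))
Pow(Add(Function('H')(1), d), 2) = Pow(Add(Pow(1, -1), 125), 2) = Pow(Add(1, 125), 2) = Pow(126, 2) = 15876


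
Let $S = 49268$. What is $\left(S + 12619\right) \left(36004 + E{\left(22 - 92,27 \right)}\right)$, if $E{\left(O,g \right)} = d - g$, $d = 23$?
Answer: $2227932000$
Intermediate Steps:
$E{\left(O,g \right)} = 23 - g$
$\left(S + 12619\right) \left(36004 + E{\left(22 - 92,27 \right)}\right) = \left(49268 + 12619\right) \left(36004 + \left(23 - 27\right)\right) = 61887 \left(36004 + \left(23 - 27\right)\right) = 61887 \left(36004 - 4\right) = 61887 \cdot 36000 = 2227932000$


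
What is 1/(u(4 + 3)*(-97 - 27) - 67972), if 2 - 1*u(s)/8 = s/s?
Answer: -1/68964 ≈ -1.4500e-5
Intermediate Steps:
u(s) = 8 (u(s) = 16 - 8*s/s = 16 - 8*1 = 16 - 8 = 8)
1/(u(4 + 3)*(-97 - 27) - 67972) = 1/(8*(-97 - 27) - 67972) = 1/(8*(-124) - 67972) = 1/(-992 - 67972) = 1/(-68964) = -1/68964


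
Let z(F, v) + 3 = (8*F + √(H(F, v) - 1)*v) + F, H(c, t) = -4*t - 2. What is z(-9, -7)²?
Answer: 14161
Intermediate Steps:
H(c, t) = -2 - 4*t
z(F, v) = -3 + 9*F + v*√(-3 - 4*v) (z(F, v) = -3 + ((8*F + √((-2 - 4*v) - 1)*v) + F) = -3 + ((8*F + √(-3 - 4*v)*v) + F) = -3 + ((8*F + v*√(-3 - 4*v)) + F) = -3 + (9*F + v*√(-3 - 4*v)) = -3 + 9*F + v*√(-3 - 4*v))
z(-9, -7)² = (-3 + 9*(-9) - 7*√(-3 - 4*(-7)))² = (-3 - 81 - 7*√(-3 + 28))² = (-3 - 81 - 7*√25)² = (-3 - 81 - 7*5)² = (-3 - 81 - 35)² = (-119)² = 14161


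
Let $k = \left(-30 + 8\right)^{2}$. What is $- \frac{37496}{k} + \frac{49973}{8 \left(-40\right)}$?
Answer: $- \frac{9046413}{38720} \approx -233.64$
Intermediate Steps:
$k = 484$ ($k = \left(-22\right)^{2} = 484$)
$- \frac{37496}{k} + \frac{49973}{8 \left(-40\right)} = - \frac{37496}{484} + \frac{49973}{8 \left(-40\right)} = \left(-37496\right) \frac{1}{484} + \frac{49973}{-320} = - \frac{9374}{121} + 49973 \left(- \frac{1}{320}\right) = - \frac{9374}{121} - \frac{49973}{320} = - \frac{9046413}{38720}$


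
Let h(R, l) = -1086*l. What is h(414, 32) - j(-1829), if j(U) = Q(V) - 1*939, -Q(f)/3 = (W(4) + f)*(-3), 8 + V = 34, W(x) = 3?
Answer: -34074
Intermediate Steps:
V = 26 (V = -8 + 34 = 26)
Q(f) = 27 + 9*f (Q(f) = -3*(3 + f)*(-3) = -3*(-9 - 3*f) = 27 + 9*f)
j(U) = -678 (j(U) = (27 + 9*26) - 1*939 = (27 + 234) - 939 = 261 - 939 = -678)
h(414, 32) - j(-1829) = -1086*32 - 1*(-678) = -34752 + 678 = -34074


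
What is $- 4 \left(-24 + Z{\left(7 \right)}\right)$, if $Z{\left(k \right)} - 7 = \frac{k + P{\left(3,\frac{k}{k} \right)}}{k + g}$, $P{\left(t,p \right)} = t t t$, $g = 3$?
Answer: $\frac{272}{5} \approx 54.4$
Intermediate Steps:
$P{\left(t,p \right)} = t^{3}$ ($P{\left(t,p \right)} = t^{2} t = t^{3}$)
$Z{\left(k \right)} = 7 + \frac{27 + k}{3 + k}$ ($Z{\left(k \right)} = 7 + \frac{k + 3^{3}}{k + 3} = 7 + \frac{k + 27}{3 + k} = 7 + \frac{27 + k}{3 + k}$)
$- 4 \left(-24 + Z{\left(7 \right)}\right) = - 4 \left(-24 + \frac{8 \left(6 + 7\right)}{3 + 7}\right) = - 4 \left(-24 + 8 \cdot \frac{1}{10} \cdot 13\right) = - 4 \left(-24 + \frac{52}{5}\right) = \left(-4\right) \left(- \frac{68}{5}\right) = \frac{272}{5}$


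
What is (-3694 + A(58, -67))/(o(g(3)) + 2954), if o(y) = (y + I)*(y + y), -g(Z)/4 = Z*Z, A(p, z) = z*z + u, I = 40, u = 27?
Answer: 411/1333 ≈ 0.30833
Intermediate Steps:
A(p, z) = 27 + z² (A(p, z) = z*z + 27 = z² + 27 = 27 + z²)
g(Z) = -4*Z² (g(Z) = -4*Z*Z = -4*Z²)
o(y) = 2*y*(40 + y) (o(y) = (y + 40)*(y + y) = (40 + y)*(2*y) = 2*y*(40 + y))
(-3694 + A(58, -67))/(o(g(3)) + 2954) = (-3694 + (27 + (-67)²))/(2*(-4*3²)*(40 - 4*3²) + 2954) = (-3694 + (27 + 4489))/(2*(-4*9)*(40 - 4*9) + 2954) = (-3694 + 4516)/(2*(-36)*(40 - 36) + 2954) = 822/(2*(-36)*4 + 2954) = 822/(-288 + 2954) = 822/2666 = 822*(1/2666) = 411/1333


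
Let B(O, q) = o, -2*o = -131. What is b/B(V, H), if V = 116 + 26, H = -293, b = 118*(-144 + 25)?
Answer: -28084/131 ≈ -214.38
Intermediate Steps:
o = 131/2 (o = -1/2*(-131) = 131/2 ≈ 65.500)
b = -14042 (b = 118*(-119) = -14042)
V = 142
B(O, q) = 131/2
b/B(V, H) = -14042/131/2 = -14042*2/131 = -28084/131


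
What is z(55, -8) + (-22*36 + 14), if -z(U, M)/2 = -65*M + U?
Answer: -1928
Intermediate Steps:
z(U, M) = -2*U + 130*M (z(U, M) = -2*(-65*M + U) = -2*(U - 65*M) = -2*U + 130*M)
z(55, -8) + (-22*36 + 14) = (-2*55 + 130*(-8)) + (-22*36 + 14) = (-110 - 1040) + (-792 + 14) = -1150 - 778 = -1928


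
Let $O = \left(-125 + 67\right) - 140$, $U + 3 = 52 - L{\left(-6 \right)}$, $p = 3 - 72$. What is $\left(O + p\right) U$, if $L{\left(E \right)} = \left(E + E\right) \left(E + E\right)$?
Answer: $25365$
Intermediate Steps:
$L{\left(E \right)} = 4 E^{2}$ ($L{\left(E \right)} = 2 E 2 E = 4 E^{2}$)
$p = -69$ ($p = 3 - 72 = -69$)
$U = -95$ ($U = -3 + \left(52 - 4 \left(-6\right)^{2}\right) = -3 + \left(52 - 4 \cdot 36\right) = -3 + \left(52 - 144\right) = -3 - 92 = -95$)
$O = -198$ ($O = -58 - 140 = -198$)
$\left(O + p\right) U = \left(-198 - 69\right) \left(-95\right) = \left(-267\right) \left(-95\right) = 25365$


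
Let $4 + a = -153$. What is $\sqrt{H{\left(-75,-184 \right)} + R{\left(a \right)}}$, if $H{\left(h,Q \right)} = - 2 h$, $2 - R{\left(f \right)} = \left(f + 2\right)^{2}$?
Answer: $i \sqrt{23873} \approx 154.51 i$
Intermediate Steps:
$a = -157$ ($a = -4 - 153 = -157$)
$R{\left(f \right)} = 2 - \left(2 + f\right)^{2}$ ($R{\left(f \right)} = 2 - \left(f + 2\right)^{2} = 2 - \left(2 + f\right)^{2}$)
$\sqrt{H{\left(-75,-184 \right)} + R{\left(a \right)}} = \sqrt{\left(-2\right) \left(-75\right) + \left(2 - \left(2 - 157\right)^{2}\right)} = \sqrt{150 + \left(2 - \left(-155\right)^{2}\right)} = \sqrt{150 + \left(2 - 24025\right)} = \sqrt{150 - 24023} = \sqrt{-23873} = i \sqrt{23873}$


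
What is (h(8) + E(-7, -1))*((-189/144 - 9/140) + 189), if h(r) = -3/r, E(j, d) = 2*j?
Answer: -2416587/896 ≈ -2697.1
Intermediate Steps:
(h(8) + E(-7, -1))*((-189/144 - 9/140) + 189) = (-3/8 + 2*(-7))*((-189/144 - 9/140) + 189) = (-3*⅛ - 14)*((-189*1/144 - 9*1/140) + 189) = (-3/8 - 14)*((-21/16 - 9/140) + 189) = -115*(-771/560 + 189)/8 = -115/8*105069/560 = -2416587/896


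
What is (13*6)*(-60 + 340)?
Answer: 21840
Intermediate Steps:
(13*6)*(-60 + 340) = 78*280 = 21840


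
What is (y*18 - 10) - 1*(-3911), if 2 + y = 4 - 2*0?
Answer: 3937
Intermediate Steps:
y = 2 (y = -2 + (4 - 2*0) = -2 + (4 + 0) = -2 + 4 = 2)
(y*18 - 10) - 1*(-3911) = (2*18 - 10) - 1*(-3911) = (36 - 10) + 3911 = 26 + 3911 = 3937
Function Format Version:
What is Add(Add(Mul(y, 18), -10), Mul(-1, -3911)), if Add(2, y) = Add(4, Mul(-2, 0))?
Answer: 3937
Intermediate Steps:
y = 2 (y = Add(-2, Add(4, Mul(-2, 0))) = Add(-2, Add(4, 0)) = Add(-2, 4) = 2)
Add(Add(Mul(y, 18), -10), Mul(-1, -3911)) = Add(Add(Mul(2, 18), -10), Mul(-1, -3911)) = Add(Add(36, -10), 3911) = Add(26, 3911) = 3937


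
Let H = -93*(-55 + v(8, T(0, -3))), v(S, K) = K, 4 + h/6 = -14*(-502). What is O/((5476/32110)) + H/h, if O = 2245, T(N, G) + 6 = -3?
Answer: 15823255281/1201982 ≈ 13164.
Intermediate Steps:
T(N, G) = -9 (T(N, G) = -6 - 3 = -9)
h = 42144 (h = -24 + 6*(-14*(-502)) = -24 + 6*7028 = -24 + 42168 = 42144)
H = 5952 (H = -93*(-55 - 9) = -93*(-64) = 5952)
O/((5476/32110)) + H/h = 2245/((5476/32110)) + 5952/42144 = 2245/((5476*(1/32110))) + 5952*(1/42144) = 2245/(2738/16055) + 62/439 = 2245*(16055/2738) + 62/439 = 36043475/2738 + 62/439 = 15823255281/1201982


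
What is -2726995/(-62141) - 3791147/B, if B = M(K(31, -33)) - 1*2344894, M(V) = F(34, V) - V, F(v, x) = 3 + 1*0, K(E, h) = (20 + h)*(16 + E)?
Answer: 6628425504327/145675903480 ≈ 45.501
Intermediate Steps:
K(E, h) = (16 + E)*(20 + h)
F(v, x) = 3 (F(v, x) = 3 + 0 = 3)
M(V) = 3 - V
B = -2344280 (B = (3 - (320 + 16*(-33) + 20*31 + 31*(-33))) - 1*2344894 = (3 - (320 - 528 + 620 - 1023)) - 2344894 = (3 - 1*(-611)) - 2344894 = (3 + 611) - 2344894 = 614 - 2344894 = -2344280)
-2726995/(-62141) - 3791147/B = -2726995/(-62141) - 3791147/(-2344280) = -2726995*(-1/62141) - 3791147*(-1/2344280) = 2726995/62141 + 3791147/2344280 = 6628425504327/145675903480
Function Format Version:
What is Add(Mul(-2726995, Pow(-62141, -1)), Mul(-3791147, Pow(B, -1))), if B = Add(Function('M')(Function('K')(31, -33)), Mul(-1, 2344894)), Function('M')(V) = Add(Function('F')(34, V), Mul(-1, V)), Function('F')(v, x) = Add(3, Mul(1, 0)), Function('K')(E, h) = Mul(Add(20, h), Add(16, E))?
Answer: Rational(6628425504327, 145675903480) ≈ 45.501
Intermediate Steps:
Function('K')(E, h) = Mul(Add(16, E), Add(20, h))
Function('F')(v, x) = 3 (Function('F')(v, x) = Add(3, 0) = 3)
Function('M')(V) = Add(3, Mul(-1, V))
B = -2344280 (B = Add(Add(3, Mul(-1, Add(320, Mul(16, -33), Mul(20, 31), Mul(31, -33)))), Mul(-1, 2344894)) = Add(Add(3, Mul(-1, Add(320, -528, 620, -1023))), -2344894) = Add(Add(3, Mul(-1, -611)), -2344894) = Add(Add(3, 611), -2344894) = Add(614, -2344894) = -2344280)
Add(Mul(-2726995, Pow(-62141, -1)), Mul(-3791147, Pow(B, -1))) = Add(Mul(-2726995, Pow(-62141, -1)), Mul(-3791147, Pow(-2344280, -1))) = Add(Mul(-2726995, Rational(-1, 62141)), Mul(-3791147, Rational(-1, 2344280))) = Add(Rational(2726995, 62141), Rational(3791147, 2344280)) = Rational(6628425504327, 145675903480)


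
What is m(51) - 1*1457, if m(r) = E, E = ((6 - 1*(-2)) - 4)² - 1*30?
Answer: -1471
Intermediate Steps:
E = -14 (E = ((6 + 2) - 4)² - 30 = (8 - 4)² - 30 = 4² - 30 = 16 - 30 = -14)
m(r) = -14
m(51) - 1*1457 = -14 - 1*1457 = -14 - 1457 = -1471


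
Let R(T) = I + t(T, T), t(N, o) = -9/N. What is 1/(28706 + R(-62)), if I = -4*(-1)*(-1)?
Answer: 62/1779533 ≈ 3.4841e-5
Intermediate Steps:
I = -4 (I = 4*(-1) = -4)
R(T) = -4 - 9/T
1/(28706 + R(-62)) = 1/(28706 + (-4 - 9/(-62))) = 1/(28706 + (-4 - 9*(-1/62))) = 1/(28706 + (-4 + 9/62)) = 1/(28706 - 239/62) = 1/(1779533/62) = 62/1779533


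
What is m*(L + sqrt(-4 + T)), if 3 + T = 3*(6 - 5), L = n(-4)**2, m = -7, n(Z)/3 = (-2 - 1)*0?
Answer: -14*I ≈ -14.0*I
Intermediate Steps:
n(Z) = 0 (n(Z) = 3*((-2 - 1)*0) = 3*(-3*0) = 3*0 = 0)
L = 0 (L = 0**2 = 0)
T = 0 (T = -3 + 3*(6 - 5) = -3 + 3*1 = -3 + 3 = 0)
m*(L + sqrt(-4 + T)) = -7*(0 + sqrt(-4 + 0)) = -7*(0 + sqrt(-4)) = -7*(0 + 2*I) = -14*I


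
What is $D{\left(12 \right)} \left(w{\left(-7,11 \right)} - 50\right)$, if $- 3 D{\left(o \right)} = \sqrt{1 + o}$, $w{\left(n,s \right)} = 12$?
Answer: $\frac{38 \sqrt{13}}{3} \approx 45.67$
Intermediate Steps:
$D{\left(o \right)} = - \frac{\sqrt{1 + o}}{3}$
$D{\left(12 \right)} \left(w{\left(-7,11 \right)} - 50\right) = - \frac{\sqrt{1 + 12}}{3} \left(12 - 50\right) = - \frac{\sqrt{13}}{3} \left(-38\right) = \frac{38 \sqrt{13}}{3}$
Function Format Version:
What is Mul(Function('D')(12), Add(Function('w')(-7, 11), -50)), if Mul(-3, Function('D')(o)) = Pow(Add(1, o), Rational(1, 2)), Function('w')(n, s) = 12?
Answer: Mul(Rational(38, 3), Pow(13, Rational(1, 2))) ≈ 45.670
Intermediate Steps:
Function('D')(o) = Mul(Rational(-1, 3), Pow(Add(1, o), Rational(1, 2)))
Mul(Function('D')(12), Add(Function('w')(-7, 11), -50)) = Mul(Mul(Rational(-1, 3), Pow(Add(1, 12), Rational(1, 2))), Add(12, -50)) = Mul(Mul(Rational(-1, 3), Pow(13, Rational(1, 2))), -38) = Mul(Rational(38, 3), Pow(13, Rational(1, 2)))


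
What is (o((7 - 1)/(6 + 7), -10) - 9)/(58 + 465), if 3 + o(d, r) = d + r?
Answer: -280/6799 ≈ -0.041183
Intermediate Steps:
o(d, r) = -3 + d + r (o(d, r) = -3 + (d + r) = -3 + d + r)
(o((7 - 1)/(6 + 7), -10) - 9)/(58 + 465) = ((-3 + (7 - 1)/(6 + 7) - 10) - 9)/(58 + 465) = ((-3 + 6/13 - 10) - 9)/523 = ((-3 + 6*(1/13) - 10) - 9)*(1/523) = ((-3 + 6/13 - 10) - 9)*(1/523) = (-163/13 - 9)*(1/523) = -280/13*1/523 = -280/6799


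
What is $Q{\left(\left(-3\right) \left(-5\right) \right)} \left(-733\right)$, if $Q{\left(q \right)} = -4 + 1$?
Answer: $2199$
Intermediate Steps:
$Q{\left(q \right)} = -3$
$Q{\left(\left(-3\right) \left(-5\right) \right)} \left(-733\right) = \left(-3\right) \left(-733\right) = 2199$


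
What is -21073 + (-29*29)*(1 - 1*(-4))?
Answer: -25278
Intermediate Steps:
-21073 + (-29*29)*(1 - 1*(-4)) = -21073 - 841*(1 + 4) = -21073 - 841*5 = -21073 - 4205 = -25278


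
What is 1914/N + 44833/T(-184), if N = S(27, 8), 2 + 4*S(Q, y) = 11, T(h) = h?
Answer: 335069/552 ≈ 607.01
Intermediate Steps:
S(Q, y) = 9/4 (S(Q, y) = -½ + (¼)*11 = -½ + 11/4 = 9/4)
N = 9/4 ≈ 2.2500
1914/N + 44833/T(-184) = 1914/(9/4) + 44833/(-184) = 1914*(4/9) + 44833*(-1/184) = 2552/3 - 44833/184 = 335069/552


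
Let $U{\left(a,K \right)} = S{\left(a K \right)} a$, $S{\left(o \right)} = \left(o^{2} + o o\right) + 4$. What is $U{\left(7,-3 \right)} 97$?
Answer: $601594$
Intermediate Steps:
$S{\left(o \right)} = 4 + 2 o^{2}$ ($S{\left(o \right)} = \left(o^{2} + o^{2}\right) + 4 = 2 o^{2} + 4 = 4 + 2 o^{2}$)
$U{\left(a,K \right)} = a \left(4 + 2 K^{2} a^{2}\right)$ ($U{\left(a,K \right)} = \left(4 + 2 \left(a K\right)^{2}\right) a = \left(4 + 2 \left(K a\right)^{2}\right) a = \left(4 + 2 K^{2} a^{2}\right) a = a \left(4 + 2 K^{2} a^{2}\right)$)
$U{\left(7,-3 \right)} 97 = 2 \cdot 7 \left(2 + \left(-3\right)^{2} \cdot 7^{2}\right) 97 = 2 \cdot 7 \left(2 + 9 \cdot 49\right) 97 = 2 \cdot 7 \left(2 + 441\right) 97 = 2 \cdot 7 \cdot 443 \cdot 97 = 6202 \cdot 97 = 601594$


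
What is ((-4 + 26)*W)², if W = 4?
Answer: 7744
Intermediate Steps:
((-4 + 26)*W)² = ((-4 + 26)*4)² = (22*4)² = 88² = 7744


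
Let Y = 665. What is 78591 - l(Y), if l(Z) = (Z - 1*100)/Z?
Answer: 10452490/133 ≈ 78590.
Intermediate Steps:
l(Z) = (-100 + Z)/Z (l(Z) = (Z - 100)/Z = (-100 + Z)/Z)
78591 - l(Y) = 78591 - (-100 + 665)/665 = 78591 - 565/665 = 78591 - 1*113/133 = 78591 - 113/133 = 10452490/133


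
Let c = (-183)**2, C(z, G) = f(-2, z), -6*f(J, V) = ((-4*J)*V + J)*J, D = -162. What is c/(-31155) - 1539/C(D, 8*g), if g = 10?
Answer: 33457971/13479730 ≈ 2.4821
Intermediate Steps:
f(J, V) = -J*(J - 4*J*V)/6 (f(J, V) = -((-4*J)*V + J)*J/6 = -(-4*J*V + J)*J/6 = -(J - 4*J*V)*J/6 = -J*(J - 4*J*V)/6)
C(z, G) = -2/3 + 8*z/3 (C(z, G) = (1/6)*(-2)**2*(-1 + 4*z) = (1/6)*4*(-1 + 4*z) = -2/3 + 8*z/3)
c = 33489
c/(-31155) - 1539/C(D, 8*g) = 33489/(-31155) - 1539/(-2/3 + (8/3)*(-162)) = 33489*(-1/31155) - 1539/(-2/3 - 432) = -11163/10385 - 1539/(-1298/3) = -11163/10385 - 1539*(-3/1298) = -11163/10385 + 4617/1298 = 33457971/13479730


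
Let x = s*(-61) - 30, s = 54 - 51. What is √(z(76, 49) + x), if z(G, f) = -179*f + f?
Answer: I*√8935 ≈ 94.525*I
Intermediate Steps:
s = 3
x = -213 (x = 3*(-61) - 30 = -183 - 30 = -213)
z(G, f) = -178*f
√(z(76, 49) + x) = √(-178*49 - 213) = √(-8722 - 213) = √(-8935) = I*√8935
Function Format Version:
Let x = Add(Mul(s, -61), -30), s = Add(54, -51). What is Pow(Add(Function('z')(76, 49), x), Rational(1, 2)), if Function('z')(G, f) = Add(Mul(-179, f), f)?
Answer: Mul(I, Pow(8935, Rational(1, 2))) ≈ Mul(94.525, I)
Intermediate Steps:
s = 3
x = -213 (x = Add(Mul(3, -61), -30) = Add(-183, -30) = -213)
Function('z')(G, f) = Mul(-178, f)
Pow(Add(Function('z')(76, 49), x), Rational(1, 2)) = Pow(Add(Mul(-178, 49), -213), Rational(1, 2)) = Pow(Add(-8722, -213), Rational(1, 2)) = Pow(-8935, Rational(1, 2)) = Mul(I, Pow(8935, Rational(1, 2)))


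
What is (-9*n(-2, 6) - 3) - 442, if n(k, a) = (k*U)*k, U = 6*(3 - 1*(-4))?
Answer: -1957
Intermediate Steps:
U = 42 (U = 6*(3 + 4) = 6*7 = 42)
n(k, a) = 42*k² (n(k, a) = (k*42)*k = (42*k)*k = 42*k²)
(-9*n(-2, 6) - 3) - 442 = (-378*(-2)² - 3) - 442 = (-378*4 - 3) - 442 = (-9*168 - 3) - 442 = (-1512 - 3) - 442 = -1515 - 442 = -1957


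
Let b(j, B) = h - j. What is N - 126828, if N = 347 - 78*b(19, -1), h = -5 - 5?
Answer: -124219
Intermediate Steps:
h = -10
b(j, B) = -10 - j
N = 2609 (N = 347 - 78*(-10 - 1*19) = 347 - 78*(-10 - 19) = 347 - 78*(-29) = 347 + 2262 = 2609)
N - 126828 = 2609 - 126828 = -124219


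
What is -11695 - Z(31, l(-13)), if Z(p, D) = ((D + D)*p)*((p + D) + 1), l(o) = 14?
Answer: -51623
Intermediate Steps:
Z(p, D) = 2*D*p*(1 + D + p) (Z(p, D) = ((2*D)*p)*((D + p) + 1) = (2*D*p)*(1 + D + p) = 2*D*p*(1 + D + p))
-11695 - Z(31, l(-13)) = -11695 - 2*14*31*(1 + 14 + 31) = -11695 - 2*14*31*46 = -11695 - 1*39928 = -11695 - 39928 = -51623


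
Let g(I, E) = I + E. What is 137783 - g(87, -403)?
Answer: 138099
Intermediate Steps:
g(I, E) = E + I
137783 - g(87, -403) = 137783 - (-403 + 87) = 137783 - 1*(-316) = 137783 + 316 = 138099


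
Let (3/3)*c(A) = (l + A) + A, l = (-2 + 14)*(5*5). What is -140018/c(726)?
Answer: -70009/876 ≈ -79.919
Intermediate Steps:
l = 300 (l = 12*25 = 300)
c(A) = 300 + 2*A (c(A) = (300 + A) + A = 300 + 2*A)
-140018/c(726) = -140018/(300 + 2*726) = -140018/(300 + 1452) = -140018/1752 = -140018*1/1752 = -70009/876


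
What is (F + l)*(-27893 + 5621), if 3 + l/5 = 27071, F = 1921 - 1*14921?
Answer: -2724756480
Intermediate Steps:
F = -13000 (F = 1921 - 14921 = -13000)
l = 135340 (l = -15 + 5*27071 = -15 + 135355 = 135340)
(F + l)*(-27893 + 5621) = (-13000 + 135340)*(-27893 + 5621) = 122340*(-22272) = -2724756480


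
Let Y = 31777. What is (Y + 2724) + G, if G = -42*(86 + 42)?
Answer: 29125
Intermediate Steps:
G = -5376 (G = -42*128 = -5376)
(Y + 2724) + G = (31777 + 2724) - 5376 = 34501 - 5376 = 29125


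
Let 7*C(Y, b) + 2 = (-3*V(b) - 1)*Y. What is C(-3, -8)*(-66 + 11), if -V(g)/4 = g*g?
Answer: 18095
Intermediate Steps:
V(g) = -4*g**2 (V(g) = -4*g*g = -4*g**2)
C(Y, b) = -2/7 + Y*(-1 + 12*b**2)/7 (C(Y, b) = -2/7 + ((-(-12)*b**2 - 1)*Y)/7 = -2/7 + ((12*b**2 - 1)*Y)/7 = -2/7 + ((-1 + 12*b**2)*Y)/7 = -2/7 + (Y*(-1 + 12*b**2))/7 = -2/7 + Y*(-1 + 12*b**2)/7)
C(-3, -8)*(-66 + 11) = (-2/7 - 1/7*(-3) + (12/7)*(-3)*(-8)**2)*(-66 + 11) = (-2/7 + 3/7 + (12/7)*(-3)*64)*(-55) = (-2/7 + 3/7 - 2304/7)*(-55) = -329*(-55) = 18095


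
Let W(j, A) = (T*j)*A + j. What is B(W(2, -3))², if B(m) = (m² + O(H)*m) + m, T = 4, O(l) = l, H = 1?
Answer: 193600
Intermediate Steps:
W(j, A) = j + 4*A*j (W(j, A) = (4*j)*A + j = 4*A*j + j = j + 4*A*j)
B(m) = m² + 2*m (B(m) = (m² + 1*m) + m = (m² + m) + m = (m + m²) + m = m² + 2*m)
B(W(2, -3))² = ((2*(1 + 4*(-3)))*(2 + 2*(1 + 4*(-3))))² = ((2*(1 - 12))*(2 + 2*(1 - 12)))² = ((2*(-11))*(2 + 2*(-11)))² = (-22*(2 - 22))² = (-22*(-20))² = 440² = 193600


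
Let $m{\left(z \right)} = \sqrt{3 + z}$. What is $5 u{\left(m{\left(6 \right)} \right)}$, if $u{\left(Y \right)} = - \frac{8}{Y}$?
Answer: $- \frac{40}{3} \approx -13.333$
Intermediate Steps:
$5 u{\left(m{\left(6 \right)} \right)} = 5 \left(- \frac{8}{\sqrt{3 + 6}}\right) = 5 \left(- \frac{8}{\sqrt{9}}\right) = 5 \left(- \frac{8}{3}\right) = - \frac{40}{3}$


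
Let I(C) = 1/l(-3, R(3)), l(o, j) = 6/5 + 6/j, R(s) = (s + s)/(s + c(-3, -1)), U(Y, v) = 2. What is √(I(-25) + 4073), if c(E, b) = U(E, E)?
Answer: 2*√978577/31 ≈ 63.821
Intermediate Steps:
c(E, b) = 2
R(s) = 2*s/(2 + s) (R(s) = (s + s)/(s + 2) = (2*s)/(2 + s) = 2*s/(2 + s))
l(o, j) = 6/5 + 6/j (l(o, j) = 6*(⅕) + 6/j = 6/5 + 6/j)
I(C) = 5/31 (I(C) = 1/(6/5 + 6/((2*3/(2 + 3)))) = 1/(6/5 + 6/((2*3/5))) = 1/(6/5 + 6/((2*3*(⅕)))) = 1/(6/5 + 6/(6/5)) = 1/(6/5 + 6*(⅚)) = 1/(6/5 + 5) = 1/(31/5) = 5/31)
√(I(-25) + 4073) = √(5/31 + 4073) = √(126268/31) = 2*√978577/31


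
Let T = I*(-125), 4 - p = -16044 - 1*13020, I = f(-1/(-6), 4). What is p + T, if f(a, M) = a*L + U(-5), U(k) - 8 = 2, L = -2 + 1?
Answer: 167033/6 ≈ 27839.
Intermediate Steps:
L = -1
U(k) = 10 (U(k) = 8 + 2 = 10)
f(a, M) = 10 - a (f(a, M) = a*(-1) + 10 = -a + 10 = 10 - a)
I = 59/6 (I = 10 - (-1)/(-6) = 10 - (-1)*(-1)/6 = 10 - 1*⅙ = 10 - ⅙ = 59/6 ≈ 9.8333)
p = 29068 (p = 4 - (-16044 - 1*13020) = 4 - (-16044 - 13020) = 4 - 1*(-29064) = 4 + 29064 = 29068)
T = -7375/6 (T = (59/6)*(-125) = -7375/6 ≈ -1229.2)
p + T = 29068 - 7375/6 = 167033/6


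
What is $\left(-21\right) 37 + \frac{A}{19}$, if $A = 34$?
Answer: $- \frac{14729}{19} \approx -775.21$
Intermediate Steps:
$\left(-21\right) 37 + \frac{A}{19} = \left(-21\right) 37 + \frac{34}{19} = -777 + 34 \cdot \frac{1}{19} = -777 + \frac{34}{19} = - \frac{14729}{19}$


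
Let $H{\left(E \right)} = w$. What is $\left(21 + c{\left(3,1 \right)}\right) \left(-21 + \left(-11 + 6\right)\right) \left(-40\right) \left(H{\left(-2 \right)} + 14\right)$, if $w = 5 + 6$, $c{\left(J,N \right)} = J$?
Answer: $624000$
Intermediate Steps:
$w = 11$
$H{\left(E \right)} = 11$
$\left(21 + c{\left(3,1 \right)}\right) \left(-21 + \left(-11 + 6\right)\right) \left(-40\right) \left(H{\left(-2 \right)} + 14\right) = \left(21 + 3\right) \left(-21 + \left(-11 + 6\right)\right) \left(-40\right) \left(11 + 14\right) = 24 \left(-21 - 5\right) \left(-40\right) 25 = 24 \left(-26\right) \left(-40\right) 25 = \left(-624\right) \left(-40\right) 25 = 24960 \cdot 25 = 624000$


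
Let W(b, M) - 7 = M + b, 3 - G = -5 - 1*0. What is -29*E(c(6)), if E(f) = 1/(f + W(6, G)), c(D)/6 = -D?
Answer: 29/15 ≈ 1.9333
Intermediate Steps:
G = 8 (G = 3 - (-5 - 1*0) = 3 - (-5 + 0) = 3 - 1*(-5) = 3 + 5 = 8)
W(b, M) = 7 + M + b (W(b, M) = 7 + (M + b) = 7 + M + b)
c(D) = -6*D (c(D) = 6*(-D) = -6*D)
E(f) = 1/(21 + f) (E(f) = 1/(f + (7 + 8 + 6)) = 1/(f + 21) = 1/(21 + f))
-29*E(c(6)) = -29/(21 - 6*6) = -29/(21 - 36) = -29/(-15) = -29*(-1/15) = 29/15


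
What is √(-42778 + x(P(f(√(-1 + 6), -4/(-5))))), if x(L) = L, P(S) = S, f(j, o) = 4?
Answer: I*√42774 ≈ 206.82*I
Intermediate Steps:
√(-42778 + x(P(f(√(-1 + 6), -4/(-5))))) = √(-42778 + 4) = √(-42774) = I*√42774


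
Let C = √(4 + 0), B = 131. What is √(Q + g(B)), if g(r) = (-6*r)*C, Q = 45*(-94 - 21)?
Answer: I*√6747 ≈ 82.14*I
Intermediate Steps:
C = 2 (C = √4 = 2)
Q = -5175 (Q = 45*(-115) = -5175)
g(r) = -12*r (g(r) = -6*r*2 = -12*r)
√(Q + g(B)) = √(-5175 - 12*131) = √(-5175 - 1572) = √(-6747) = I*√6747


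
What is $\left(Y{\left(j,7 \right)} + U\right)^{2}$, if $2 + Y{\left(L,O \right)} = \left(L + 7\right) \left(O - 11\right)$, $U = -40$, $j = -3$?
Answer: $3364$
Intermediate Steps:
$Y{\left(L,O \right)} = -2 + \left(-11 + O\right) \left(7 + L\right)$ ($Y{\left(L,O \right)} = -2 + \left(L + 7\right) \left(O - 11\right) = -2 + \left(7 + L\right) \left(-11 + O\right) = -2 + \left(-11 + O\right) \left(7 + L\right)$)
$\left(Y{\left(j,7 \right)} + U\right)^{2} = \left(\left(-79 - -33 + 7 \cdot 7 - 21\right) - 40\right)^{2} = \left(\left(-79 + 33 + 49 - 21\right) - 40\right)^{2} = \left(-18 - 40\right)^{2} = \left(-58\right)^{2} = 3364$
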